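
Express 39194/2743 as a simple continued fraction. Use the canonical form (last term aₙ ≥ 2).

39194 = 14·2743 + 792
2743 = 3·792 + 367
792 = 2·367 + 58
367 = 6·58 + 19
58 = 3·19 + 1
19 = 19·1 + 0  (stop)
So 39194/2743 = [14; 3, 2, 6, 3, 19].

[14; 3, 2, 6, 3, 19]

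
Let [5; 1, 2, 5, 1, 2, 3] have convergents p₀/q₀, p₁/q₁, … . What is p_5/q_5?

307/54

Using pₖ = aₖpₖ₋₁ + pₖ₋₂, qₖ = aₖqₖ₋₁ + qₖ₋₂ (with p₋₁=1, p₋₂=0, q₋₁=0, q₋₂=1):
  k=0: a=5, p=5, q=1
  k=1: a=1, p=6, q=1
  k=2: a=2, p=17, q=3
  k=3: a=5, p=91, q=16
  k=4: a=1, p=108, q=19
  k=5: a=2, p=307, q=54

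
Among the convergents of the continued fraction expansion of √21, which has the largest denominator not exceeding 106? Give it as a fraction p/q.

√21 = [4; 1, 1, 2, 1, 1, 8, …] (period length 6).
Convergents:
  p_0/q_0 = 4/1
  p_1/q_1 = 5/1
  p_2/q_2 = 9/2
  p_3/q_3 = 23/5
  p_4/q_4 = 32/7
  p_5/q_5 = 55/12
  p_6/q_6 = 472/103
  p_7/q_7 = 527/115
q_6 = 103 ≤ 106 < 115 = q_7, so the answer is 472/103.

472/103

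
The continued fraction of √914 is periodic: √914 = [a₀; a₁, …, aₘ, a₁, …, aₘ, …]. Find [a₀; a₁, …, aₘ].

[30; 4, 3, 3, 4, 60]

a₀ = ⌊√914⌋ = 30.
With m₀=0, d₀=1 and mₖ₊₁ = dₖaₖ − mₖ, dₖ₊₁ = (n − mₖ₊₁²)/dₖ, aₖ₊₁ = ⌊(a₀+mₖ₊₁)/dₖ₊₁⌋:
  k=1: m=30, d=14, a=4
  k=2: m=26, d=17, a=3
  k=3: m=25, d=17, a=3
  k=4: m=26, d=14, a=4
  k=5: m=30, d=1, a=60
d=1 and a=2a₀=60 at k=5, so the next step gives (m, d) = (30, 14) again — its k=1 value — and the period has length 5.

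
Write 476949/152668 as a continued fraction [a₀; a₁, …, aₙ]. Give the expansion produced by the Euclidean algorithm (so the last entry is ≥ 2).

476949 = 3*152668 + 18945
152668 = 8*18945 + 1108
18945 = 17*1108 + 109
1108 = 10*109 + 18
109 = 6*18 + 1
18 = 18*1 + 0  (stop)
So 476949/152668 = [3; 8, 17, 10, 6, 18].

[3; 8, 17, 10, 6, 18]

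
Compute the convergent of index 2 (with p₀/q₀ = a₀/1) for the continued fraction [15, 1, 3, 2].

63/4

Using pₖ = aₖpₖ₋₁ + pₖ₋₂, qₖ = aₖqₖ₋₁ + qₖ₋₂ (with p₋₁=1, p₋₂=0, q₋₁=0, q₋₂=1):
  k=0: a=15, p=15, q=1
  k=1: a=1, p=16, q=1
  k=2: a=3, p=63, q=4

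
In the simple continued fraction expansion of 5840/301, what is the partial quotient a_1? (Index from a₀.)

2

5840 = 19·301 + 121   →  a_0 = 19
301 = 2·121 + 59   →  a_1 = 2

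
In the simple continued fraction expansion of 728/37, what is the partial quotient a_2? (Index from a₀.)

728 = 19·37 + 25   →  a_0 = 19
37 = 1·25 + 12   →  a_1 = 1
25 = 2·12 + 1   →  a_2 = 2

2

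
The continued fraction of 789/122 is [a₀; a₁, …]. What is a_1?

2

789 = 6·122 + 57   →  a_0 = 6
122 = 2·57 + 8   →  a_1 = 2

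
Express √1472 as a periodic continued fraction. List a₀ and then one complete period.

[38; 2, 1, 2, 1, 2, 76]

a₀ = ⌊√1472⌋ = 38.
With m₀=0, d₀=1 and mₖ₊₁ = dₖaₖ − mₖ, dₖ₊₁ = (n − mₖ₊₁²)/dₖ, aₖ₊₁ = ⌊(a₀+mₖ₊₁)/dₖ₊₁⌋:
  k=1: m=38, d=28, a=2
  k=2: m=18, d=41, a=1
  k=3: m=23, d=23, a=2
  k=4: m=23, d=41, a=1
  k=5: m=18, d=28, a=2
  k=6: m=38, d=1, a=76
d=1 and a=2a₀=76 at k=6, so the next step gives (m, d) = (38, 28) again — its k=1 value — and the period has length 6.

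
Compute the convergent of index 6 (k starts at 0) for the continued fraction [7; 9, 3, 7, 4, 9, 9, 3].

Using pₖ = aₖpₖ₋₁ + pₖ₋₂, qₖ = aₖqₖ₋₁ + qₖ₋₂ (with p₋₁=1, p₋₂=0, q₋₁=0, q₋₂=1):
  k=0: a=7, p=7, q=1
  k=1: a=9, p=64, q=9
  k=2: a=3, p=199, q=28
  k=3: a=7, p=1457, q=205
  k=4: a=4, p=6027, q=848
  k=5: a=9, p=55700, q=7837
  k=6: a=9, p=507327, q=71381

507327/71381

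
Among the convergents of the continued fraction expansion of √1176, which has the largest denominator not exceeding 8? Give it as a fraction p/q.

√1176 = [34; 3, 2, 2, 2, 3, 68, …] (period length 6).
Convergents:
  p_0/q_0 = 34/1
  p_1/q_1 = 103/3
  p_2/q_2 = 240/7
  p_3/q_3 = 583/17
q_2 = 7 ≤ 8 < 17 = q_3, so the answer is 240/7.

240/7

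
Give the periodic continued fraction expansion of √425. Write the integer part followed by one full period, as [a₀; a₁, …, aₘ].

[20; 1, 1, 1, 1, 1, 1, 40]

a₀ = ⌊√425⌋ = 20.
With m₀=0, d₀=1 and mₖ₊₁ = dₖaₖ − mₖ, dₖ₊₁ = (n − mₖ₊₁²)/dₖ, aₖ₊₁ = ⌊(a₀+mₖ₊₁)/dₖ₊₁⌋:
  k=1: m=20, d=25, a=1
  k=2: m=5, d=16, a=1
  k=3: m=11, d=19, a=1
  k=4: m=8, d=19, a=1
  k=5: m=11, d=16, a=1
  k=6: m=5, d=25, a=1
  k=7: m=20, d=1, a=40
d=1 and a=2a₀=40 at k=7, so the next step gives (m, d) = (20, 25) again — its k=1 value — and the period has length 7.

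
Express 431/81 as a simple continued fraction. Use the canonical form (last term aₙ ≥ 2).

431 = 5×81 + 26
81 = 3×26 + 3
26 = 8×3 + 2
3 = 1×2 + 1
2 = 2×1 + 0  (stop)
So 431/81 = [5; 3, 8, 1, 2].

[5; 3, 8, 1, 2]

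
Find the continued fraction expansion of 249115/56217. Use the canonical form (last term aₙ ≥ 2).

[4; 2, 3, 7, 6, 11, 16]

249115 = 4×56217 + 24247
56217 = 2×24247 + 7723
24247 = 3×7723 + 1078
7723 = 7×1078 + 177
1078 = 6×177 + 16
177 = 11×16 + 1
16 = 16×1 + 0  (stop)
So 249115/56217 = [4; 2, 3, 7, 6, 11, 16].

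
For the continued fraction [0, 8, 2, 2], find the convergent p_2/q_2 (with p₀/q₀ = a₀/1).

2/17

Using pₖ = aₖpₖ₋₁ + pₖ₋₂, qₖ = aₖqₖ₋₁ + qₖ₋₂ (with p₋₁=1, p₋₂=0, q₋₁=0, q₋₂=1):
  k=0: a=0, p=0, q=1
  k=1: a=8, p=1, q=8
  k=2: a=2, p=2, q=17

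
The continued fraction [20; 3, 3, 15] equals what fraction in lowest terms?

3106/153

Fold from the inside: start with 15/1.
  3 + 1/15 = 46/15
  3 + 15/46 = 153/46
  20 + 46/153 = 3106/153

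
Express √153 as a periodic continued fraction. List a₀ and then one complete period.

a₀ = ⌊√153⌋ = 12.
With m₀=0, d₀=1 and mₖ₊₁ = dₖaₖ − mₖ, dₖ₊₁ = (n − mₖ₊₁²)/dₖ, aₖ₊₁ = ⌊(a₀+mₖ₊₁)/dₖ₊₁⌋:
  k=1: m=12, d=9, a=2
  k=2: m=6, d=13, a=1
  k=3: m=7, d=8, a=2
  k=4: m=9, d=9, a=2
  k=5: m=9, d=8, a=2
  k=6: m=7, d=13, a=1
  k=7: m=6, d=9, a=2
  k=8: m=12, d=1, a=24
d=1 and a=2a₀=24 at k=8, so the next step gives (m, d) = (12, 9) again — its k=1 value — and the period has length 8.

[12; 2, 1, 2, 2, 2, 1, 2, 24]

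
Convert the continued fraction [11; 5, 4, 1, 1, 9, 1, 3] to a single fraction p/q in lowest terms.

Fold from the inside: start with 3/1.
  1 + 1/3 = 4/3
  9 + 3/4 = 39/4
  1 + 4/39 = 43/39
  1 + 39/43 = 82/43
  4 + 43/82 = 371/82
  5 + 82/371 = 1937/371
  11 + 371/1937 = 21678/1937

21678/1937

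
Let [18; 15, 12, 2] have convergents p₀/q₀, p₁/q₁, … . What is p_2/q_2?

3270/181

Using pₖ = aₖpₖ₋₁ + pₖ₋₂, qₖ = aₖqₖ₋₁ + qₖ₋₂ (with p₋₁=1, p₋₂=0, q₋₁=0, q₋₂=1):
  k=0: a=18, p=18, q=1
  k=1: a=15, p=271, q=15
  k=2: a=12, p=3270, q=181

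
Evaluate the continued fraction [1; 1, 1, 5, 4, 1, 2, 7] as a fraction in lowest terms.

1817/1177

Using pₖ = aₖpₖ₋₁ + pₖ₋₂ and qₖ = aₖqₖ₋₁ + qₖ₋₂:
  k=0: a=1, p=1, q=1
  k=1: a=1, p=2, q=1
  k=2: a=1, p=3, q=2
  k=3: a=5, p=17, q=11
  k=4: a=4, p=71, q=46
  k=5: a=1, p=88, q=57
  k=6: a=2, p=247, q=160
  k=7: a=7, p=1817, q=1177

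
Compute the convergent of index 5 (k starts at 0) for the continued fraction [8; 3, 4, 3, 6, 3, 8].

Using pₖ = aₖpₖ₋₁ + pₖ₋₂, qₖ = aₖqₖ₋₁ + qₖ₋₂ (with p₋₁=1, p₋₂=0, q₋₁=0, q₋₂=1):
  k=0: a=8, p=8, q=1
  k=1: a=3, p=25, q=3
  k=2: a=4, p=108, q=13
  k=3: a=3, p=349, q=42
  k=4: a=6, p=2202, q=265
  k=5: a=3, p=6955, q=837

6955/837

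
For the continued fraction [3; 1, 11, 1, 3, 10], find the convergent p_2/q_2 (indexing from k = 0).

47/12

Using pₖ = aₖpₖ₋₁ + pₖ₋₂, qₖ = aₖqₖ₋₁ + qₖ₋₂ (with p₋₁=1, p₋₂=0, q₋₁=0, q₋₂=1):
  k=0: a=3, p=3, q=1
  k=1: a=1, p=4, q=1
  k=2: a=11, p=47, q=12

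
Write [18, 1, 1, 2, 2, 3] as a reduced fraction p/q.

Using pₖ = aₖpₖ₋₁ + pₖ₋₂ and qₖ = aₖqₖ₋₁ + qₖ₋₂:
  k=0: a=18, p=18, q=1
  k=1: a=1, p=19, q=1
  k=2: a=1, p=37, q=2
  k=3: a=2, p=93, q=5
  k=4: a=2, p=223, q=12
  k=5: a=3, p=762, q=41

762/41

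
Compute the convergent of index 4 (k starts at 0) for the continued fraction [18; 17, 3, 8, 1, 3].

Using pₖ = aₖpₖ₋₁ + pₖ₋₂, qₖ = aₖqₖ₋₁ + qₖ₋₂ (with p₋₁=1, p₋₂=0, q₋₁=0, q₋₂=1):
  k=0: a=18, p=18, q=1
  k=1: a=17, p=307, q=17
  k=2: a=3, p=939, q=52
  k=3: a=8, p=7819, q=433
  k=4: a=1, p=8758, q=485

8758/485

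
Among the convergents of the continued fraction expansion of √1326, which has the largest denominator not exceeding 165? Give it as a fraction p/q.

√1326 = [36; 2, 2, 2, 2, 2, 72, …] (period length 6).
Convergents:
  p_0/q_0 = 36/1
  p_1/q_1 = 73/2
  p_2/q_2 = 182/5
  p_3/q_3 = 437/12
  p_4/q_4 = 1056/29
  p_5/q_5 = 2549/70
  p_6/q_6 = 184584/5069
q_5 = 70 ≤ 165 < 5069 = q_6, so the answer is 2549/70.

2549/70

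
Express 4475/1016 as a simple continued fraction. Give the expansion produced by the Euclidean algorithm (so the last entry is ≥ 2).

[4; 2, 2, 8, 2, 3, 3]

4475 = 4·1016 + 411
1016 = 2·411 + 194
411 = 2·194 + 23
194 = 8·23 + 10
23 = 2·10 + 3
10 = 3·3 + 1
3 = 3·1 + 0  (stop)
So 4475/1016 = [4; 2, 2, 8, 2, 3, 3].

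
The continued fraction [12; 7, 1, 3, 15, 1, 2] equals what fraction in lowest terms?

Using pₖ = aₖpₖ₋₁ + pₖ₋₂ and qₖ = aₖqₖ₋₁ + qₖ₋₂:
  k=0: a=12, p=12, q=1
  k=1: a=7, p=85, q=7
  k=2: a=1, p=97, q=8
  k=3: a=3, p=376, q=31
  k=4: a=15, p=5737, q=473
  k=5: a=1, p=6113, q=504
  k=6: a=2, p=17963, q=1481

17963/1481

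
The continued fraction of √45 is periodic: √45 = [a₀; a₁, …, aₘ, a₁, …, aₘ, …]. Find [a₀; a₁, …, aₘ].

[6; 1, 2, 2, 2, 1, 12]

a₀ = ⌊√45⌋ = 6.
With m₀=0, d₀=1 and mₖ₊₁ = dₖaₖ − mₖ, dₖ₊₁ = (n − mₖ₊₁²)/dₖ, aₖ₊₁ = ⌊(a₀+mₖ₊₁)/dₖ₊₁⌋:
  k=1: m=6, d=9, a=1
  k=2: m=3, d=4, a=2
  k=3: m=5, d=5, a=2
  k=4: m=5, d=4, a=2
  k=5: m=3, d=9, a=1
  k=6: m=6, d=1, a=12
d=1 and a=2a₀=12 at k=6, so the next step gives (m, d) = (6, 9) again — its k=1 value — and the period has length 6.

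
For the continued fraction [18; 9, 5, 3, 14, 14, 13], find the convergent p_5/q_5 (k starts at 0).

Using pₖ = aₖpₖ₋₁ + pₖ₋₂, qₖ = aₖqₖ₋₁ + qₖ₋₂ (with p₋₁=1, p₋₂=0, q₋₁=0, q₋₂=1):
  k=0: a=18, p=18, q=1
  k=1: a=9, p=163, q=9
  k=2: a=5, p=833, q=46
  k=3: a=3, p=2662, q=147
  k=4: a=14, p=38101, q=2104
  k=5: a=14, p=536076, q=29603

536076/29603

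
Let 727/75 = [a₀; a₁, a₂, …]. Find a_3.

727 = 9·75 + 52   →  a_0 = 9
75 = 1·52 + 23   →  a_1 = 1
52 = 2·23 + 6   →  a_2 = 2
23 = 3·6 + 5   →  a_3 = 3

3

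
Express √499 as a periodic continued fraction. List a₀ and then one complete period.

a₀ = ⌊√499⌋ = 22.

[22; 2, 1, 21, 1, 2, 44]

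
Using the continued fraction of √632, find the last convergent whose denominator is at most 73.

1081/43

√632 = [25; 7, 6, 7, 50, …] (period length 4).
Convergents:
  p_0/q_0 = 25/1
  p_1/q_1 = 176/7
  p_2/q_2 = 1081/43
  p_3/q_3 = 7743/308
q_2 = 43 ≤ 73 < 308 = q_3, so the answer is 1081/43.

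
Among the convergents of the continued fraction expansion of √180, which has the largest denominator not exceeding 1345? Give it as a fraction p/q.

8667/646

√180 = [13; 2, 2, 2, 26, …] (period length 4).
Convergents:
  p_0/q_0 = 13/1
  p_1/q_1 = 27/2
  p_2/q_2 = 67/5
  p_3/q_3 = 161/12
  p_4/q_4 = 4253/317
  p_5/q_5 = 8667/646
  p_6/q_6 = 21587/1609
q_5 = 646 ≤ 1345 < 1609 = q_6, so the answer is 8667/646.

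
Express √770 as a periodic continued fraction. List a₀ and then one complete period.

[27; 1, 2, 1, 54]

a₀ = ⌊√770⌋ = 27.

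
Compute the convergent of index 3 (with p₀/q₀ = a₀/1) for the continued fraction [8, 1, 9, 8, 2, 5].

Using pₖ = aₖpₖ₋₁ + pₖ₋₂, qₖ = aₖqₖ₋₁ + qₖ₋₂ (with p₋₁=1, p₋₂=0, q₋₁=0, q₋₂=1):
  k=0: a=8, p=8, q=1
  k=1: a=1, p=9, q=1
  k=2: a=9, p=89, q=10
  k=3: a=8, p=721, q=81

721/81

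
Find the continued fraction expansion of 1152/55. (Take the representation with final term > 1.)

1152 = 20*55 + 52
55 = 1*52 + 3
52 = 17*3 + 1
3 = 3*1 + 0  (stop)
So 1152/55 = [20; 1, 17, 3].

[20; 1, 17, 3]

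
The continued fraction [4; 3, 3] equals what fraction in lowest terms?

43/10

Fold from the inside: start with 3/1.
  3 + 1/3 = 10/3
  4 + 3/10 = 43/10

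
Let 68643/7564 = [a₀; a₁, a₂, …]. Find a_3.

1

68643 = 9·7564 + 567   →  a_0 = 9
7564 = 13·567 + 193   →  a_1 = 13
567 = 2·193 + 181   →  a_2 = 2
193 = 1·181 + 12   →  a_3 = 1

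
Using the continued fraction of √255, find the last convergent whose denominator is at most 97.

511/32

√255 = [15; 1, 30, …] (period length 2).
Convergents:
  p_0/q_0 = 15/1
  p_1/q_1 = 16/1
  p_2/q_2 = 495/31
  p_3/q_3 = 511/32
  p_4/q_4 = 15825/991
q_3 = 32 ≤ 97 < 991 = q_4, so the answer is 511/32.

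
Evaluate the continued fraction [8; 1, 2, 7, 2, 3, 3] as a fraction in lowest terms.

Using pₖ = aₖpₖ₋₁ + pₖ₋₂ and qₖ = aₖqₖ₋₁ + qₖ₋₂:
  k=0: a=8, p=8, q=1
  k=1: a=1, p=9, q=1
  k=2: a=2, p=26, q=3
  k=3: a=7, p=191, q=22
  k=4: a=2, p=408, q=47
  k=5: a=3, p=1415, q=163
  k=6: a=3, p=4653, q=536

4653/536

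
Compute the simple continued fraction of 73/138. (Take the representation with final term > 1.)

[0; 1, 1, 8, 8]

73 = 0·138 + 73
138 = 1·73 + 65
73 = 1·65 + 8
65 = 8·8 + 1
8 = 8·1 + 0  (stop)
So 73/138 = [0; 1, 1, 8, 8].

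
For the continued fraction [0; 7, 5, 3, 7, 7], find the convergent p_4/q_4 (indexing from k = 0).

117/841

Using pₖ = aₖpₖ₋₁ + pₖ₋₂, qₖ = aₖqₖ₋₁ + qₖ₋₂ (with p₋₁=1, p₋₂=0, q₋₁=0, q₋₂=1):
  k=0: a=0, p=0, q=1
  k=1: a=7, p=1, q=7
  k=2: a=5, p=5, q=36
  k=3: a=3, p=16, q=115
  k=4: a=7, p=117, q=841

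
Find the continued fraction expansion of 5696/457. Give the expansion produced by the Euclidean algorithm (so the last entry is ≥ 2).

5696 = 12×457 + 212
457 = 2×212 + 33
212 = 6×33 + 14
33 = 2×14 + 5
14 = 2×5 + 4
5 = 1×4 + 1
4 = 4×1 + 0  (stop)
So 5696/457 = [12; 2, 6, 2, 2, 1, 4].

[12; 2, 6, 2, 2, 1, 4]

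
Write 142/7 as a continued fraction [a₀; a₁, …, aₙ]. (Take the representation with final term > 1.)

142 = 20·7 + 2
7 = 3·2 + 1
2 = 2·1 + 0  (stop)
So 142/7 = [20; 3, 2].

[20; 3, 2]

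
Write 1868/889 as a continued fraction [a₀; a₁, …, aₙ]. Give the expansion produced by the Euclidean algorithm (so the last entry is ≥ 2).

[2; 9, 1, 7, 5, 2]

1868 = 2*889 + 90
889 = 9*90 + 79
90 = 1*79 + 11
79 = 7*11 + 2
11 = 5*2 + 1
2 = 2*1 + 0  (stop)
So 1868/889 = [2; 9, 1, 7, 5, 2].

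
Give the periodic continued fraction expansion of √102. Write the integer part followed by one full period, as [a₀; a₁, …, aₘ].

[10; 10, 20]

a₀ = ⌊√102⌋ = 10.
With m₀=0, d₀=1 and mₖ₊₁ = dₖaₖ − mₖ, dₖ₊₁ = (n − mₖ₊₁²)/dₖ, aₖ₊₁ = ⌊(a₀+mₖ₊₁)/dₖ₊₁⌋:
  k=1: m=10, d=2, a=10
  k=2: m=10, d=1, a=20
d=1 and a=2a₀=20 at k=2, so the next step gives (m, d) = (10, 2) again — its k=1 value — and the period has length 2.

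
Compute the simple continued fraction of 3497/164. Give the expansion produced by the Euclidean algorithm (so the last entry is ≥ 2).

3497 = 21×164 + 53
164 = 3×53 + 5
53 = 10×5 + 3
5 = 1×3 + 2
3 = 1×2 + 1
2 = 2×1 + 0  (stop)
So 3497/164 = [21; 3, 10, 1, 1, 2].

[21; 3, 10, 1, 1, 2]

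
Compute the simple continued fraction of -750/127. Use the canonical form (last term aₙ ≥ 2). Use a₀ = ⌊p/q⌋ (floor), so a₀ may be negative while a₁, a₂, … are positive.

-750 = -6*127 + 12
127 = 10*12 + 7
12 = 1*7 + 5
7 = 1*5 + 2
5 = 2*2 + 1
2 = 2*1 + 0  (stop)
So -750/127 = [-6; 10, 1, 1, 2, 2].

[-6; 10, 1, 1, 2, 2]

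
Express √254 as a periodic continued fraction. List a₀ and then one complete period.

a₀ = ⌊√254⌋ = 15.
With m₀=0, d₀=1 and mₖ₊₁ = dₖaₖ − mₖ, dₖ₊₁ = (n − mₖ₊₁²)/dₖ, aₖ₊₁ = ⌊(a₀+mₖ₊₁)/dₖ₊₁⌋:
  k=1: m=15, d=29, a=1
  k=2: m=14, d=2, a=14
  k=3: m=14, d=29, a=1
  k=4: m=15, d=1, a=30
d=1 and a=2a₀=30 at k=4, so the next step gives (m, d) = (15, 29) again — its k=1 value — and the period has length 4.

[15; 1, 14, 1, 30]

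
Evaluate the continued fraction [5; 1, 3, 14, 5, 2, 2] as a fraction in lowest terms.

Using pₖ = aₖpₖ₋₁ + pₖ₋₂ and qₖ = aₖqₖ₋₁ + qₖ₋₂:
  k=0: a=5, p=5, q=1
  k=1: a=1, p=6, q=1
  k=2: a=3, p=23, q=4
  k=3: a=14, p=328, q=57
  k=4: a=5, p=1663, q=289
  k=5: a=2, p=3654, q=635
  k=6: a=2, p=8971, q=1559

8971/1559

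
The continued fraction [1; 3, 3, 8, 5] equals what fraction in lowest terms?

553/425

Fold from the inside: start with 5/1.
  8 + 1/5 = 41/5
  3 + 5/41 = 128/41
  3 + 41/128 = 425/128
  1 + 128/425 = 553/425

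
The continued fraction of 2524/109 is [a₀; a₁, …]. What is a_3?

2524 = 23·109 + 17   →  a_0 = 23
109 = 6·17 + 7   →  a_1 = 6
17 = 2·7 + 3   →  a_2 = 2
7 = 2·3 + 1   →  a_3 = 2

2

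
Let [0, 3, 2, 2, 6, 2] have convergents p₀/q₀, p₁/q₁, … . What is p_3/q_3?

Using pₖ = aₖpₖ₋₁ + pₖ₋₂, qₖ = aₖqₖ₋₁ + qₖ₋₂ (with p₋₁=1, p₋₂=0, q₋₁=0, q₋₂=1):
  k=0: a=0, p=0, q=1
  k=1: a=3, p=1, q=3
  k=2: a=2, p=2, q=7
  k=3: a=2, p=5, q=17

5/17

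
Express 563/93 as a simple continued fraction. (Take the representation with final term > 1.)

563 = 6*93 + 5
93 = 18*5 + 3
5 = 1*3 + 2
3 = 1*2 + 1
2 = 2*1 + 0  (stop)
So 563/93 = [6; 18, 1, 1, 2].

[6; 18, 1, 1, 2]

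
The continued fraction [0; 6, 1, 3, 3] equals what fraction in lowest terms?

13/88

Using pₖ = aₖpₖ₋₁ + pₖ₋₂ and qₖ = aₖqₖ₋₁ + qₖ₋₂:
  k=0: a=0, p=0, q=1
  k=1: a=6, p=1, q=6
  k=2: a=1, p=1, q=7
  k=3: a=3, p=4, q=27
  k=4: a=3, p=13, q=88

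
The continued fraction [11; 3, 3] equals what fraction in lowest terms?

Using pₖ = aₖpₖ₋₁ + pₖ₋₂ and qₖ = aₖqₖ₋₁ + qₖ₋₂:
  k=0: a=11, p=11, q=1
  k=1: a=3, p=34, q=3
  k=2: a=3, p=113, q=10

113/10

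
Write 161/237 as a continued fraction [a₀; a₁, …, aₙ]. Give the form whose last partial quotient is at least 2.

161 = 0·237 + 161
237 = 1·161 + 76
161 = 2·76 + 9
76 = 8·9 + 4
9 = 2·4 + 1
4 = 4·1 + 0  (stop)
So 161/237 = [0; 1, 2, 8, 2, 4].

[0; 1, 2, 8, 2, 4]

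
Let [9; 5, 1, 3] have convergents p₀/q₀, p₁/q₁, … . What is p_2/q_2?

55/6

Using pₖ = aₖpₖ₋₁ + pₖ₋₂, qₖ = aₖqₖ₋₁ + qₖ₋₂ (with p₋₁=1, p₋₂=0, q₋₁=0, q₋₂=1):
  k=0: a=9, p=9, q=1
  k=1: a=5, p=46, q=5
  k=2: a=1, p=55, q=6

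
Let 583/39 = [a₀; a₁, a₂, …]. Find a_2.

18

583 = 14·39 + 37   →  a_0 = 14
39 = 1·37 + 2   →  a_1 = 1
37 = 18·2 + 1   →  a_2 = 18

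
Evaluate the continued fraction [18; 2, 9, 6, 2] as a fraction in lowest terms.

Fold from the inside: start with 2/1.
  6 + 1/2 = 13/2
  9 + 2/13 = 119/13
  2 + 13/119 = 251/119
  18 + 119/251 = 4637/251

4637/251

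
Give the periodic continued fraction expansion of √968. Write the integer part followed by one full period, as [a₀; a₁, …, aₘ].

[31; 8, 1, 6, 1, 8, 62]

a₀ = ⌊√968⌋ = 31.
With m₀=0, d₀=1 and mₖ₊₁ = dₖaₖ − mₖ, dₖ₊₁ = (n − mₖ₊₁²)/dₖ, aₖ₊₁ = ⌊(a₀+mₖ₊₁)/dₖ₊₁⌋:
  k=1: m=31, d=7, a=8
  k=2: m=25, d=49, a=1
  k=3: m=24, d=8, a=6
  k=4: m=24, d=49, a=1
  k=5: m=25, d=7, a=8
  k=6: m=31, d=1, a=62
d=1 and a=2a₀=62 at k=6, so the next step gives (m, d) = (31, 7) again — its k=1 value — and the period has length 6.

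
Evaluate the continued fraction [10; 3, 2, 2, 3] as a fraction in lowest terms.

Fold from the inside: start with 3/1.
  2 + 1/3 = 7/3
  2 + 3/7 = 17/7
  3 + 7/17 = 58/17
  10 + 17/58 = 597/58

597/58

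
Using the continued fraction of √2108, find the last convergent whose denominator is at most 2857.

48530/1057

√2108 = [45; 1, 10, 2, 22, 2, 10, 1, 90, …] (period length 8).
Convergents:
  p_0/q_0 = 45/1
  p_1/q_1 = 46/1
  p_2/q_2 = 505/11
  p_3/q_3 = 1056/23
  p_4/q_4 = 23737/517
  p_5/q_5 = 48530/1057
  p_6/q_6 = 509037/11087
q_5 = 1057 ≤ 2857 < 11087 = q_6, so the answer is 48530/1057.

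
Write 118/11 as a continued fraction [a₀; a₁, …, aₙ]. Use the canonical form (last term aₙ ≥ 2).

[10; 1, 2, 1, 2]

118 = 10×11 + 8
11 = 1×8 + 3
8 = 2×3 + 2
3 = 1×2 + 1
2 = 2×1 + 0  (stop)
So 118/11 = [10; 1, 2, 1, 2].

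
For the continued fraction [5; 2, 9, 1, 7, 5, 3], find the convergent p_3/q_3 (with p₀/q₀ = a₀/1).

115/21

Using pₖ = aₖpₖ₋₁ + pₖ₋₂, qₖ = aₖqₖ₋₁ + qₖ₋₂ (with p₋₁=1, p₋₂=0, q₋₁=0, q₋₂=1):
  k=0: a=5, p=5, q=1
  k=1: a=2, p=11, q=2
  k=2: a=9, p=104, q=19
  k=3: a=1, p=115, q=21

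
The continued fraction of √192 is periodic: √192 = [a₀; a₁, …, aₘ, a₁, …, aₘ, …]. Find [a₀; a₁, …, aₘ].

a₀ = ⌊√192⌋ = 13.
With m₀=0, d₀=1 and mₖ₊₁ = dₖaₖ − mₖ, dₖ₊₁ = (n − mₖ₊₁²)/dₖ, aₖ₊₁ = ⌊(a₀+mₖ₊₁)/dₖ₊₁⌋:
  k=1: m=13, d=23, a=1
  k=2: m=10, d=4, a=5
  k=3: m=10, d=23, a=1
  k=4: m=13, d=1, a=26
d=1 and a=2a₀=26 at k=4, so the next step gives (m, d) = (13, 23) again — its k=1 value — and the period has length 4.

[13; 1, 5, 1, 26]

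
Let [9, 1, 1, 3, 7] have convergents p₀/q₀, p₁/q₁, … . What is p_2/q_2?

Using pₖ = aₖpₖ₋₁ + pₖ₋₂, qₖ = aₖqₖ₋₁ + qₖ₋₂ (with p₋₁=1, p₋₂=0, q₋₁=0, q₋₂=1):
  k=0: a=9, p=9, q=1
  k=1: a=1, p=10, q=1
  k=2: a=1, p=19, q=2

19/2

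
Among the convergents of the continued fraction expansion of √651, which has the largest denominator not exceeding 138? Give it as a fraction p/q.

1735/68

√651 = [25; 1, 1, 16, 1, 1, 50, …] (period length 6).
Convergents:
  p_0/q_0 = 25/1
  p_1/q_1 = 26/1
  p_2/q_2 = 51/2
  p_3/q_3 = 842/33
  p_4/q_4 = 893/35
  p_5/q_5 = 1735/68
  p_6/q_6 = 87643/3435
q_5 = 68 ≤ 138 < 3435 = q_6, so the answer is 1735/68.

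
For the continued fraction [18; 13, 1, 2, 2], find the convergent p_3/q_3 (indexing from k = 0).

741/41

Using pₖ = aₖpₖ₋₁ + pₖ₋₂, qₖ = aₖqₖ₋₁ + qₖ₋₂ (with p₋₁=1, p₋₂=0, q₋₁=0, q₋₂=1):
  k=0: a=18, p=18, q=1
  k=1: a=13, p=235, q=13
  k=2: a=1, p=253, q=14
  k=3: a=2, p=741, q=41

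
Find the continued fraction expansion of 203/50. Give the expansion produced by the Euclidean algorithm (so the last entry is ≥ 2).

203 = 4×50 + 3
50 = 16×3 + 2
3 = 1×2 + 1
2 = 2×1 + 0  (stop)
So 203/50 = [4; 16, 1, 2].

[4; 16, 1, 2]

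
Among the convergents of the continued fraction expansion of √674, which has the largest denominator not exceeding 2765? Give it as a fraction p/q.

35074/1351

√674 = [25; 1, 24, 1, 50, …] (period length 4).
Convergents:
  p_0/q_0 = 25/1
  p_1/q_1 = 26/1
  p_2/q_2 = 649/25
  p_3/q_3 = 675/26
  p_4/q_4 = 34399/1325
  p_5/q_5 = 35074/1351
  p_6/q_6 = 876175/33749
q_5 = 1351 ≤ 2765 < 33749 = q_6, so the answer is 35074/1351.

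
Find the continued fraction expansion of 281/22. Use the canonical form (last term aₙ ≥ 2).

281 = 12·22 + 17
22 = 1·17 + 5
17 = 3·5 + 2
5 = 2·2 + 1
2 = 2·1 + 0  (stop)
So 281/22 = [12; 1, 3, 2, 2].

[12; 1, 3, 2, 2]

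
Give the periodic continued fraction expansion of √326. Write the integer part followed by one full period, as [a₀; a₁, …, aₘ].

a₀ = ⌊√326⌋ = 18.
With m₀=0, d₀=1 and mₖ₊₁ = dₖaₖ − mₖ, dₖ₊₁ = (n − mₖ₊₁²)/dₖ, aₖ₊₁ = ⌊(a₀+mₖ₊₁)/dₖ₊₁⌋:
  k=1: m=18, d=2, a=18
  k=2: m=18, d=1, a=36
d=1 and a=2a₀=36 at k=2, so the next step gives (m, d) = (18, 2) again — its k=1 value — and the period has length 2.

[18; 18, 36]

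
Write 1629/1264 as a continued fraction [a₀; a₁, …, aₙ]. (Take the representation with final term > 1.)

[1; 3, 2, 6, 3, 1, 6]

1629 = 1·1264 + 365
1264 = 3·365 + 169
365 = 2·169 + 27
169 = 6·27 + 7
27 = 3·7 + 6
7 = 1·6 + 1
6 = 6·1 + 0  (stop)
So 1629/1264 = [1; 3, 2, 6, 3, 1, 6].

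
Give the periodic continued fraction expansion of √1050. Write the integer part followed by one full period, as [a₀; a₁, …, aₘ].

[32; 2, 2, 10, 2, 2, 64]

a₀ = ⌊√1050⌋ = 32.
With m₀=0, d₀=1 and mₖ₊₁ = dₖaₖ − mₖ, dₖ₊₁ = (n − mₖ₊₁²)/dₖ, aₖ₊₁ = ⌊(a₀+mₖ₊₁)/dₖ₊₁⌋:
  k=1: m=32, d=26, a=2
  k=2: m=20, d=25, a=2
  k=3: m=30, d=6, a=10
  k=4: m=30, d=25, a=2
  k=5: m=20, d=26, a=2
  k=6: m=32, d=1, a=64
d=1 and a=2a₀=64 at k=6, so the next step gives (m, d) = (32, 26) again — its k=1 value — and the period has length 6.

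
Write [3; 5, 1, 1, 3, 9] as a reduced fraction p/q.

Fold from the inside: start with 9/1.
  3 + 1/9 = 28/9
  1 + 9/28 = 37/28
  1 + 28/37 = 65/37
  5 + 37/65 = 362/65
  3 + 65/362 = 1151/362

1151/362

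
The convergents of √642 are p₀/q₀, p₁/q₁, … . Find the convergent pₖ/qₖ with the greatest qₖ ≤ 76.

√642 = [25; 2, 1, 24, 1, 2, 50, …] (period length 6).
Convergents:
  p_0/q_0 = 25/1
  p_1/q_1 = 51/2
  p_2/q_2 = 76/3
  p_3/q_3 = 1875/74
  p_4/q_4 = 1951/77
q_3 = 74 ≤ 76 < 77 = q_4, so the answer is 1875/74.

1875/74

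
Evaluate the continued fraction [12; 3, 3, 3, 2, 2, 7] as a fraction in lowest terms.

16867/1371

Fold from the inside: start with 7/1.
  2 + 1/7 = 15/7
  2 + 7/15 = 37/15
  3 + 15/37 = 126/37
  3 + 37/126 = 415/126
  3 + 126/415 = 1371/415
  12 + 415/1371 = 16867/1371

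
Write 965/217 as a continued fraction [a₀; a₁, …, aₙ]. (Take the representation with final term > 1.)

965 = 4·217 + 97
217 = 2·97 + 23
97 = 4·23 + 5
23 = 4·5 + 3
5 = 1·3 + 2
3 = 1·2 + 1
2 = 2·1 + 0  (stop)
So 965/217 = [4; 2, 4, 4, 1, 1, 2].

[4; 2, 4, 4, 1, 1, 2]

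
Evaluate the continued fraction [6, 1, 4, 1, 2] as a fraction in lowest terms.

Using pₖ = aₖpₖ₋₁ + pₖ₋₂ and qₖ = aₖqₖ₋₁ + qₖ₋₂:
  k=0: a=6, p=6, q=1
  k=1: a=1, p=7, q=1
  k=2: a=4, p=34, q=5
  k=3: a=1, p=41, q=6
  k=4: a=2, p=116, q=17

116/17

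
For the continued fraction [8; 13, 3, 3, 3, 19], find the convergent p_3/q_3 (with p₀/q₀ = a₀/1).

Using pₖ = aₖpₖ₋₁ + pₖ₋₂, qₖ = aₖqₖ₋₁ + qₖ₋₂ (with p₋₁=1, p₋₂=0, q₋₁=0, q₋₂=1):
  k=0: a=8, p=8, q=1
  k=1: a=13, p=105, q=13
  k=2: a=3, p=323, q=40
  k=3: a=3, p=1074, q=133

1074/133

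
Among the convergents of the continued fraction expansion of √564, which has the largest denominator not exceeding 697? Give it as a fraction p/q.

13513/569

√564 = [23; 1, 2, 1, 46, …] (period length 4).
Convergents:
  p_0/q_0 = 23/1
  p_1/q_1 = 24/1
  p_2/q_2 = 71/3
  p_3/q_3 = 95/4
  p_4/q_4 = 4441/187
  p_5/q_5 = 4536/191
  p_6/q_6 = 13513/569
  p_7/q_7 = 18049/760
q_6 = 569 ≤ 697 < 760 = q_7, so the answer is 13513/569.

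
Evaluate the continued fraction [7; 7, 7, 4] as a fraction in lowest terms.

1478/207

Fold from the inside: start with 4/1.
  7 + 1/4 = 29/4
  7 + 4/29 = 207/29
  7 + 29/207 = 1478/207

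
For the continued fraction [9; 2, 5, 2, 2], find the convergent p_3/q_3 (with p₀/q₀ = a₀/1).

Using pₖ = aₖpₖ₋₁ + pₖ₋₂, qₖ = aₖqₖ₋₁ + qₖ₋₂ (with p₋₁=1, p₋₂=0, q₋₁=0, q₋₂=1):
  k=0: a=9, p=9, q=1
  k=1: a=2, p=19, q=2
  k=2: a=5, p=104, q=11
  k=3: a=2, p=227, q=24

227/24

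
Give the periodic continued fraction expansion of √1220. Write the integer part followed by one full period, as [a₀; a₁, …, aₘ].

a₀ = ⌊√1220⌋ = 34.
With m₀=0, d₀=1 and mₖ₊₁ = dₖaₖ − mₖ, dₖ₊₁ = (n − mₖ₊₁²)/dₖ, aₖ₊₁ = ⌊(a₀+mₖ₊₁)/dₖ₊₁⌋:
  k=1: m=34, d=64, a=1
  k=2: m=30, d=5, a=12
  k=3: m=30, d=64, a=1
  k=4: m=34, d=1, a=68
d=1 and a=2a₀=68 at k=4, so the next step gives (m, d) = (34, 64) again — its k=1 value — and the period has length 4.

[34; 1, 12, 1, 68]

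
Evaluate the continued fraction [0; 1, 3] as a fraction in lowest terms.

Fold from the inside: start with 3/1.
  1 + 1/3 = 4/3
  0 + 3/4 = 3/4

3/4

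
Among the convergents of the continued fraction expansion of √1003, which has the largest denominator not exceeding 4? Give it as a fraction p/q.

95/3

√1003 = [31; 1, 2, 31, 2, 1, 62, …] (period length 6).
Convergents:
  p_0/q_0 = 31/1
  p_1/q_1 = 32/1
  p_2/q_2 = 95/3
  p_3/q_3 = 2977/94
q_2 = 3 ≤ 4 < 94 = q_3, so the answer is 95/3.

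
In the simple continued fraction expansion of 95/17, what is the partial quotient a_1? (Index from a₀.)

95 = 5·17 + 10   →  a_0 = 5
17 = 1·10 + 7   →  a_1 = 1

1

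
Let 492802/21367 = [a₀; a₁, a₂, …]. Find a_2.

1

492802 = 23·21367 + 1361   →  a_0 = 23
21367 = 15·1361 + 952   →  a_1 = 15
1361 = 1·952 + 409   →  a_2 = 1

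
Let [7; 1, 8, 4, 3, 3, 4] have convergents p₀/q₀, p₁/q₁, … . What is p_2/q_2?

71/9

Using pₖ = aₖpₖ₋₁ + pₖ₋₂, qₖ = aₖqₖ₋₁ + qₖ₋₂ (with p₋₁=1, p₋₂=0, q₋₁=0, q₋₂=1):
  k=0: a=7, p=7, q=1
  k=1: a=1, p=8, q=1
  k=2: a=8, p=71, q=9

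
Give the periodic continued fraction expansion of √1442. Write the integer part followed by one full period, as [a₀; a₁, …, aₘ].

[37; 1, 36, 1, 74]

a₀ = ⌊√1442⌋ = 37.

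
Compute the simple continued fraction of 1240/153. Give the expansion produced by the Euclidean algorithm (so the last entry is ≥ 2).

[8; 9, 1, 1, 3, 2]

1240 = 8×153 + 16
153 = 9×16 + 9
16 = 1×9 + 7
9 = 1×7 + 2
7 = 3×2 + 1
2 = 2×1 + 0  (stop)
So 1240/153 = [8; 9, 1, 1, 3, 2].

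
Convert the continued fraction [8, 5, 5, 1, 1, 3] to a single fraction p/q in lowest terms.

1655/202

Using pₖ = aₖpₖ₋₁ + pₖ₋₂ and qₖ = aₖqₖ₋₁ + qₖ₋₂:
  k=0: a=8, p=8, q=1
  k=1: a=5, p=41, q=5
  k=2: a=5, p=213, q=26
  k=3: a=1, p=254, q=31
  k=4: a=1, p=467, q=57
  k=5: a=3, p=1655, q=202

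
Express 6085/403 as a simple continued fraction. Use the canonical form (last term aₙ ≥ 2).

[15; 10, 13, 3]

6085 = 15·403 + 40
403 = 10·40 + 3
40 = 13·3 + 1
3 = 3·1 + 0  (stop)
So 6085/403 = [15; 10, 13, 3].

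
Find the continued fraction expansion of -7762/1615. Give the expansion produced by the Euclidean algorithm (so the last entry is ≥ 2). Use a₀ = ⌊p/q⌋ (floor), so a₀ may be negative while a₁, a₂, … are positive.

[-5; 5, 6, 3, 1, 5, 2]

-7762 = -5*1615 + 313
1615 = 5*313 + 50
313 = 6*50 + 13
50 = 3*13 + 11
13 = 1*11 + 2
11 = 5*2 + 1
2 = 2*1 + 0  (stop)
So -7762/1615 = [-5; 5, 6, 3, 1, 5, 2].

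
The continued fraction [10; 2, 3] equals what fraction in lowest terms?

Using pₖ = aₖpₖ₋₁ + pₖ₋₂ and qₖ = aₖqₖ₋₁ + qₖ₋₂:
  k=0: a=10, p=10, q=1
  k=1: a=2, p=21, q=2
  k=2: a=3, p=73, q=7

73/7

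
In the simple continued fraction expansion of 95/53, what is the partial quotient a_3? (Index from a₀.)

1

95 = 1·53 + 42   →  a_0 = 1
53 = 1·42 + 11   →  a_1 = 1
42 = 3·11 + 9   →  a_2 = 3
11 = 1·9 + 2   →  a_3 = 1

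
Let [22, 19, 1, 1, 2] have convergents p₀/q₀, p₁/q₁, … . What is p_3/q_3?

Using pₖ = aₖpₖ₋₁ + pₖ₋₂, qₖ = aₖqₖ₋₁ + qₖ₋₂ (with p₋₁=1, p₋₂=0, q₋₁=0, q₋₂=1):
  k=0: a=22, p=22, q=1
  k=1: a=19, p=419, q=19
  k=2: a=1, p=441, q=20
  k=3: a=1, p=860, q=39

860/39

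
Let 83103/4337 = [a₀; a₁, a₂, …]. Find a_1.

83103 = 19·4337 + 700   →  a_0 = 19
4337 = 6·700 + 137   →  a_1 = 6

6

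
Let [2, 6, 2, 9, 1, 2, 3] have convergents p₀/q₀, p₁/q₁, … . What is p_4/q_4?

293/136

Using pₖ = aₖpₖ₋₁ + pₖ₋₂, qₖ = aₖqₖ₋₁ + qₖ₋₂ (with p₋₁=1, p₋₂=0, q₋₁=0, q₋₂=1):
  k=0: a=2, p=2, q=1
  k=1: a=6, p=13, q=6
  k=2: a=2, p=28, q=13
  k=3: a=9, p=265, q=123
  k=4: a=1, p=293, q=136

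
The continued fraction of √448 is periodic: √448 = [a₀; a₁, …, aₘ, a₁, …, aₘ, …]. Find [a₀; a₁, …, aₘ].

a₀ = ⌊√448⌋ = 21.

[21; 6, 42]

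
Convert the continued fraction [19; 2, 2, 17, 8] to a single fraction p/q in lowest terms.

Fold from the inside: start with 8/1.
  17 + 1/8 = 137/8
  2 + 8/137 = 282/137
  2 + 137/282 = 701/282
  19 + 282/701 = 13601/701

13601/701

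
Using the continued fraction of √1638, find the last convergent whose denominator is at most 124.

1457/36

√1638 = [40; 2, 8, 2, 80, …] (period length 4).
Convergents:
  p_0/q_0 = 40/1
  p_1/q_1 = 81/2
  p_2/q_2 = 688/17
  p_3/q_3 = 1457/36
  p_4/q_4 = 117248/2897
q_3 = 36 ≤ 124 < 2897 = q_4, so the answer is 1457/36.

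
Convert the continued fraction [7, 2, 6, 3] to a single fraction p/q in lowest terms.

306/41

Using pₖ = aₖpₖ₋₁ + pₖ₋₂ and qₖ = aₖqₖ₋₁ + qₖ₋₂:
  k=0: a=7, p=7, q=1
  k=1: a=2, p=15, q=2
  k=2: a=6, p=97, q=13
  k=3: a=3, p=306, q=41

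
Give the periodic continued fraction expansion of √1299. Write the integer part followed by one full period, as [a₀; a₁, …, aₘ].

a₀ = ⌊√1299⌋ = 36.
With m₀=0, d₀=1 and mₖ₊₁ = dₖaₖ − mₖ, dₖ₊₁ = (n − mₖ₊₁²)/dₖ, aₖ₊₁ = ⌊(a₀+mₖ₊₁)/dₖ₊₁⌋:
  k=1: m=36, d=3, a=24
  k=2: m=36, d=1, a=72
d=1 and a=2a₀=72 at k=2, so the next step gives (m, d) = (36, 3) again — its k=1 value — and the period has length 2.

[36; 24, 72]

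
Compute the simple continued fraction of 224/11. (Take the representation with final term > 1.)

[20; 2, 1, 3]

224 = 20×11 + 4
11 = 2×4 + 3
4 = 1×3 + 1
3 = 3×1 + 0  (stop)
So 224/11 = [20; 2, 1, 3].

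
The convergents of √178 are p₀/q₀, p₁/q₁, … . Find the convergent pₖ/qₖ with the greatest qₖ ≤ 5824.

√178 = [13; 2, 1, 12, 1, 2, 26, …] (period length 6).
Convergents:
  p_0/q_0 = 13/1
  p_1/q_1 = 27/2
  p_2/q_2 = 40/3
  p_3/q_3 = 507/38
  p_4/q_4 = 547/41
  p_5/q_5 = 1601/120
  p_6/q_6 = 42173/3161
  p_7/q_7 = 85947/6442
q_6 = 3161 ≤ 5824 < 6442 = q_7, so the answer is 42173/3161.

42173/3161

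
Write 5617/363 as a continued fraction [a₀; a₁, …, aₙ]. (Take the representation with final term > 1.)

[15; 2, 9, 19]

5617 = 15*363 + 172
363 = 2*172 + 19
172 = 9*19 + 1
19 = 19*1 + 0  (stop)
So 5617/363 = [15; 2, 9, 19].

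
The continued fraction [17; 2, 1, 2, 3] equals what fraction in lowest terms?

469/27

Using pₖ = aₖpₖ₋₁ + pₖ₋₂ and qₖ = aₖqₖ₋₁ + qₖ₋₂:
  k=0: a=17, p=17, q=1
  k=1: a=2, p=35, q=2
  k=2: a=1, p=52, q=3
  k=3: a=2, p=139, q=8
  k=4: a=3, p=469, q=27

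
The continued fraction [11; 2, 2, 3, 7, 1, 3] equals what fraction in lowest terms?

Using pₖ = aₖpₖ₋₁ + pₖ₋₂ and qₖ = aₖqₖ₋₁ + qₖ₋₂:
  k=0: a=11, p=11, q=1
  k=1: a=2, p=23, q=2
  k=2: a=2, p=57, q=5
  k=3: a=3, p=194, q=17
  k=4: a=7, p=1415, q=124
  k=5: a=1, p=1609, q=141
  k=6: a=3, p=6242, q=547

6242/547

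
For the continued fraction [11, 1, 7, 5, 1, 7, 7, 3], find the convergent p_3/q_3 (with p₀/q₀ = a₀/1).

487/41

Using pₖ = aₖpₖ₋₁ + pₖ₋₂, qₖ = aₖqₖ₋₁ + qₖ₋₂ (with p₋₁=1, p₋₂=0, q₋₁=0, q₋₂=1):
  k=0: a=11, p=11, q=1
  k=1: a=1, p=12, q=1
  k=2: a=7, p=95, q=8
  k=3: a=5, p=487, q=41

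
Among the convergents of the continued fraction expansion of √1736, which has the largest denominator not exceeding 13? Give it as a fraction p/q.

125/3

√1736 = [41; 1, 1, 1, 82, …] (period length 4).
Convergents:
  p_0/q_0 = 41/1
  p_1/q_1 = 42/1
  p_2/q_2 = 83/2
  p_3/q_3 = 125/3
  p_4/q_4 = 10333/248
q_3 = 3 ≤ 13 < 248 = q_4, so the answer is 125/3.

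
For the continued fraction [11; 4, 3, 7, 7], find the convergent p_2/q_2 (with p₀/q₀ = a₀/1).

146/13

Using pₖ = aₖpₖ₋₁ + pₖ₋₂, qₖ = aₖqₖ₋₁ + qₖ₋₂ (with p₋₁=1, p₋₂=0, q₋₁=0, q₋₂=1):
  k=0: a=11, p=11, q=1
  k=1: a=4, p=45, q=4
  k=2: a=3, p=146, q=13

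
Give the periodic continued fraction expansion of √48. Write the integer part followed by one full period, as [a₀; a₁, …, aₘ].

[6; 1, 12]

a₀ = ⌊√48⌋ = 6.
With m₀=0, d₀=1 and mₖ₊₁ = dₖaₖ − mₖ, dₖ₊₁ = (n − mₖ₊₁²)/dₖ, aₖ₊₁ = ⌊(a₀+mₖ₊₁)/dₖ₊₁⌋:
  k=1: m=6, d=12, a=1
  k=2: m=6, d=1, a=12
d=1 and a=2a₀=12 at k=2, so the next step gives (m, d) = (6, 12) again — its k=1 value — and the period has length 2.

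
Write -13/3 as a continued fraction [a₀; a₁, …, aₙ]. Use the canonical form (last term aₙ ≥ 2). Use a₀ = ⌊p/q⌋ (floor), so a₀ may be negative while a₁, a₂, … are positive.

-13 = -5·3 + 2
3 = 1·2 + 1
2 = 2·1 + 0  (stop)
So -13/3 = [-5; 1, 2].

[-5; 1, 2]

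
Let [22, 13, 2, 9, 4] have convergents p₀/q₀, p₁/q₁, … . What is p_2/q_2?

596/27

Using pₖ = aₖpₖ₋₁ + pₖ₋₂, qₖ = aₖqₖ₋₁ + qₖ₋₂ (with p₋₁=1, p₋₂=0, q₋₁=0, q₋₂=1):
  k=0: a=22, p=22, q=1
  k=1: a=13, p=287, q=13
  k=2: a=2, p=596, q=27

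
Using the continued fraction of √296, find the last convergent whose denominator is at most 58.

757/44

√296 = [17; 4, 1, 7, 1, 4, 34, …] (period length 6).
Convergents:
  p_0/q_0 = 17/1
  p_1/q_1 = 69/4
  p_2/q_2 = 86/5
  p_3/q_3 = 671/39
  p_4/q_4 = 757/44
  p_5/q_5 = 3699/215
q_4 = 44 ≤ 58 < 215 = q_5, so the answer is 757/44.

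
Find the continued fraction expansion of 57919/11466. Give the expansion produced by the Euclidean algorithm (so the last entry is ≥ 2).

[5; 19, 2, 7, 19, 2]

57919 = 5·11466 + 589
11466 = 19·589 + 275
589 = 2·275 + 39
275 = 7·39 + 2
39 = 19·2 + 1
2 = 2·1 + 0  (stop)
So 57919/11466 = [5; 19, 2, 7, 19, 2].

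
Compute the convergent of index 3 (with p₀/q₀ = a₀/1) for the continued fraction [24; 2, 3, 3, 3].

Using pₖ = aₖpₖ₋₁ + pₖ₋₂, qₖ = aₖqₖ₋₁ + qₖ₋₂ (with p₋₁=1, p₋₂=0, q₋₁=0, q₋₂=1):
  k=0: a=24, p=24, q=1
  k=1: a=2, p=49, q=2
  k=2: a=3, p=171, q=7
  k=3: a=3, p=562, q=23

562/23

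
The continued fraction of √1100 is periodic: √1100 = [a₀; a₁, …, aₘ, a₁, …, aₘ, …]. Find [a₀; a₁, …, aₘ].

a₀ = ⌊√1100⌋ = 33.
With m₀=0, d₀=1 and mₖ₊₁ = dₖaₖ − mₖ, dₖ₊₁ = (n − mₖ₊₁²)/dₖ, aₖ₊₁ = ⌊(a₀+mₖ₊₁)/dₖ₊₁⌋:
  k=1: m=33, d=11, a=6
  k=2: m=33, d=1, a=66
d=1 and a=2a₀=66 at k=2, so the next step gives (m, d) = (33, 11) again — its k=1 value — and the period has length 2.

[33; 6, 66]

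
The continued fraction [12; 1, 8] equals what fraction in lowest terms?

116/9

Fold from the inside: start with 8/1.
  1 + 1/8 = 9/8
  12 + 8/9 = 116/9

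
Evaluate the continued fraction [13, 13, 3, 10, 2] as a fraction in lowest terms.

11323/866

Fold from the inside: start with 2/1.
  10 + 1/2 = 21/2
  3 + 2/21 = 65/21
  13 + 21/65 = 866/65
  13 + 65/866 = 11323/866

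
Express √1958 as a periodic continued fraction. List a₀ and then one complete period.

[44; 4, 88]

a₀ = ⌊√1958⌋ = 44.
With m₀=0, d₀=1 and mₖ₊₁ = dₖaₖ − mₖ, dₖ₊₁ = (n − mₖ₊₁²)/dₖ, aₖ₊₁ = ⌊(a₀+mₖ₊₁)/dₖ₊₁⌋:
  k=1: m=44, d=22, a=4
  k=2: m=44, d=1, a=88
d=1 and a=2a₀=88 at k=2, so the next step gives (m, d) = (44, 22) again — its k=1 value — and the period has length 2.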